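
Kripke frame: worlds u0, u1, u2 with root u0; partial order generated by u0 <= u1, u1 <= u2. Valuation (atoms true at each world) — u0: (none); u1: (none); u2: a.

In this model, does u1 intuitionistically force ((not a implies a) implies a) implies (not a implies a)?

u1 forces ((not a implies a) implies a) implies (not a implies a): every world accessible from u1 that forces (not a implies a) implies a (namely u2) also forces not a implies a.

Yes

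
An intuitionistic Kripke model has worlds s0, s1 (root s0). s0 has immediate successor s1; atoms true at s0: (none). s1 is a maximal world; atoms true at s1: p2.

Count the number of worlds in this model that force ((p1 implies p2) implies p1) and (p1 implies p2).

s0: does not force it — s0 does not force ((p1 implies p2) implies p1) and (p1 implies p2) since s0 fails (p1 implies p2) implies p1.
s1: does not force it.
Worlds forcing the formula: { }.

0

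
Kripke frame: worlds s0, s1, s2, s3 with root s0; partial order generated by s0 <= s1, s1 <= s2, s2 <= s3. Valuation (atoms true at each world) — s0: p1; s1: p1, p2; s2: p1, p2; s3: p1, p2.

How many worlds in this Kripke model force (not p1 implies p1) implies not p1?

s0: does not force it — s0 does not force (not p1 implies p1) implies not p1: already at s0 itself, s0 forces not p1 implies p1 but s0 does not force not p1.
s1: does not force it — s1 does not force (not p1 implies p1) implies not p1: already at s1 itself, s1 forces not p1 implies p1 but s1 does not force not p1.
s2: does not force it — s2 does not force (not p1 implies p1) implies not p1: already at s2 itself, s2 forces not p1 implies p1 but s2 does not force not p1.
s3: does not force it.
Worlds forcing the formula: { }.

0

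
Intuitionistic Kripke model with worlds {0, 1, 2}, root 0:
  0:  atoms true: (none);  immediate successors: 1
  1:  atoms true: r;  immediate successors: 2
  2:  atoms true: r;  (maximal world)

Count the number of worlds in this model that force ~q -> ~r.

0: does not force it — 0 ||-/- ~q -> ~r: already at 0 itself, 0 ||- ~q but 0 ||-/- ~r.
1: does not force it — 1 ||-/- ~q -> ~r: already at 1 itself, 1 ||- ~q but 1 ||-/- ~r.
2: does not force it.
Worlds forcing the formula: { }.

0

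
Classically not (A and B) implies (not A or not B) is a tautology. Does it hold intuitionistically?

This is the constructively invalid direction of De Morgan's law for conjunction, which is not intuitionistically valid.
A Kripke countermodel: worlds s0, s1, s2; order generated by s0 <= s1, s0 <= s2; atoms true at each world — s0:{}; s1:{A}; s2:{B}.
s0 does not force not (A and B) implies (not A or not B): already at s0 itself, s0 forces not (A and B) but s0 does not force not A or not B.
s0 does not force not A or not B: neither disjunct is forced at s0.
s0 does not force not A since s1 is accessible from s0 and s1 forces A.
So the root s0 does not force the formula.

No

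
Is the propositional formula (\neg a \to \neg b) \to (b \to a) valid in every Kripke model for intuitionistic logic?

No

This is the converse of contraposition, which is not intuitionistically valid.
A Kripke countermodel: worlds 0, 1; order generated by 0 \le 1; atoms true at each world — 0:{b}; 1:{a,b}.
0 \nVdash (\neg a \to \neg b) \to (b \to a): already at 0 itself, 0 \Vdash \neg a \to \neg b but 0 \nVdash b \to a.
0 \nVdash b \to a: already at 0 itself, 0 \Vdash b but 0 \nVdash a.
0 lacks atom a, so 0 \nVdash a.
So the root 0 does not force the formula.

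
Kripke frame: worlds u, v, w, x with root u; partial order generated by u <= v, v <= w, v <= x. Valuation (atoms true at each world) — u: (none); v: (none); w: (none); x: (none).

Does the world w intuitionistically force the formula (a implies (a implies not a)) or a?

Yes

w forces (a implies (a implies not a)) or a via the disjunct a implies (a implies not a).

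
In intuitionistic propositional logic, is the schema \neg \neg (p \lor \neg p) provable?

This is the double negation of excluded middle, which is intuitionistically derivable.
Assuming \neg (p \lor \neg p): from p we'd get p \lor \neg p, so \neg p; but then p \lor \neg p again — contradiction. Hence \neg \neg (p \lor \neg p).

Yes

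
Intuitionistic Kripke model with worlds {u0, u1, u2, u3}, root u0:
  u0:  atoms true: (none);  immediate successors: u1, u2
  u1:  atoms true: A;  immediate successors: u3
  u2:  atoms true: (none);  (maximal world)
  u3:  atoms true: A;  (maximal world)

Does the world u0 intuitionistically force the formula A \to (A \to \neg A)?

u0 \nVdash A \to (A \to \neg A): at the accessible world u1, u1 \Vdash A but u1 \nVdash A \to \neg A.
u1 \nVdash A \to \neg A: already at u1 itself, u1 \Vdash A but u1 \nVdash \neg A.
u1 \nVdash \neg A since u1 is accessible from u1 and u1 \Vdash A.

No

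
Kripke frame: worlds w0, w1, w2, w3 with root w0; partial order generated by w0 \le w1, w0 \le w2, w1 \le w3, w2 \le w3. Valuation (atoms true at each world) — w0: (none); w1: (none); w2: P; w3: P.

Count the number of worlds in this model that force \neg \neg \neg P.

w0: does not force it — w0 \nVdash \neg \neg \neg P since w0 is accessible from w0 and w0 \Vdash \neg \neg P.
w1: does not force it.
w2: does not force it.
w3: does not force it.
Worlds forcing the formula: { }.

0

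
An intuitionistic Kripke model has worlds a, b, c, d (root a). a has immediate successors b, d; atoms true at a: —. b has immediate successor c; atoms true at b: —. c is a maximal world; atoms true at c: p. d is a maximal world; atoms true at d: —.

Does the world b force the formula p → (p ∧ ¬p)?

No

b ⊮ p → (p ∧ ¬p): at the accessible world c, c ⊩ p but c ⊮ p ∧ ¬p.
c ⊮ p ∧ ¬p since c fails ¬p.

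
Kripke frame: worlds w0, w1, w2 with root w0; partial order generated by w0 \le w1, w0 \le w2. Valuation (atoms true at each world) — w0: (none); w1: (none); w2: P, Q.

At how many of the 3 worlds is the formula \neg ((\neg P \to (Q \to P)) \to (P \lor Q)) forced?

1

w0: does not force it — w0 \nVdash \neg ((\neg P \to (Q \to P)) \to (P \lor Q)) since w2 is accessible from w0 and w2 \Vdash (\neg P \to (Q \to P)) \to (P \lor Q).
w1: forces it.
w2: does not force it — w2 \nVdash \neg ((\neg P \to (Q \to P)) \to (P \lor Q)) since w2 is accessible from w2 and w2 \Vdash (\neg P \to (Q \to P)) \to (P \lor Q).
Worlds forcing the formula: {w1}.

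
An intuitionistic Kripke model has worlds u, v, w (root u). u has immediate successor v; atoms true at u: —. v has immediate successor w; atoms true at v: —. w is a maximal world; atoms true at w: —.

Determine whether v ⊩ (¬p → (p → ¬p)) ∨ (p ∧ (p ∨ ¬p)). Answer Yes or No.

v ⊩ (¬p → (p → ¬p)) ∨ (p ∧ (p ∨ ¬p)) via the disjunct ¬p → (p → ¬p).

Yes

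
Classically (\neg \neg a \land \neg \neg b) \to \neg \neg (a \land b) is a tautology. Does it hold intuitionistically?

Yes

This is the distribution of double negation over conjunction, which is intuitionistically derivable.
Assume \neg \neg a, \neg \neg b, and \neg (a \land b). From a we'd get \neg b (since a \land b is refuted), contradicting \neg \neg b; so \neg a, contradicting \neg \neg a.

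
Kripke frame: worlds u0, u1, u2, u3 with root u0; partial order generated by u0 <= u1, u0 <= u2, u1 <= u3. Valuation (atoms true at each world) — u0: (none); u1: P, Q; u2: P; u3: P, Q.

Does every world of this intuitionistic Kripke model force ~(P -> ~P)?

Yes

u0 ||- ~(P -> ~P): no world accessible from u0 forces P -> ~P.
Since the root u0 forces ~(P -> ~P) and forcing is persistent (monotone upward), every world forces it.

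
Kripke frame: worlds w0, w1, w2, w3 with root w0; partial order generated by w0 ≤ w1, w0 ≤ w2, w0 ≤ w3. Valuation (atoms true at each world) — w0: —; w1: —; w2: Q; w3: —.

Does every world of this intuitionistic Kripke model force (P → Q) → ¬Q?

Not every world: w0 ⊮ (P → Q) → ¬Q.
w0 ⊮ (P → Q) → ¬Q: already at w0 itself, w0 ⊩ P → Q but w0 ⊮ ¬Q.
w0 ⊮ ¬Q since w2 is accessible from w0 and w2 ⊩ Q.

No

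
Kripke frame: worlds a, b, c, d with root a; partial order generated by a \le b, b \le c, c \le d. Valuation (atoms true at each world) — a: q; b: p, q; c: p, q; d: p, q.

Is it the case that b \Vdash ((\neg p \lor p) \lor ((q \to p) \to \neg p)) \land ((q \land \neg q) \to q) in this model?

Yes

b \Vdash ((\neg p \lor p) \lor ((q \to p) \to \neg p)) \land ((q \land \neg q) \to q) since b forces both conjuncts.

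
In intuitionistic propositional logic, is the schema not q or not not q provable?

No

This is the weak law of excluded middle, which is not intuitionistically valid.
A Kripke countermodel: worlds a, b, c; order generated by a <= b, a <= c; atoms true at each world — a:{}; b:{q}; c:{}.
a does not force not q or not not q: neither disjunct is forced at a.
a does not force not q since b is accessible from a and b forces q.
So the root a does not force the formula.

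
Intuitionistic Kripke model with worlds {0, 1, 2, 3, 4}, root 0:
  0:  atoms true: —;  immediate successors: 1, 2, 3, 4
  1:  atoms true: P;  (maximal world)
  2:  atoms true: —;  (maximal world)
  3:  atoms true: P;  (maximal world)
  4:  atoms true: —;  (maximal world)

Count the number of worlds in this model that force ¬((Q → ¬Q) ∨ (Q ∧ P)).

0: does not force it — 0 ⊮ ¬((Q → ¬Q) ∨ (Q ∧ P)) since 0 is accessible from 0 and 0 ⊩ (Q → ¬Q) ∨ (Q ∧ P).
1: does not force it — 1 ⊮ ¬((Q → ¬Q) ∨ (Q ∧ P)) since 1 is accessible from 1 and 1 ⊩ (Q → ¬Q) ∨ (Q ∧ P).
2: does not force it.
3: does not force it.
4: does not force it.
Worlds forcing the formula: { }.

0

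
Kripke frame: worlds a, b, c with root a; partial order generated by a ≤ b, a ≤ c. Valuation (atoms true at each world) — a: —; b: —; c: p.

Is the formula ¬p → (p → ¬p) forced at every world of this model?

a ⊩ ¬p → (p → ¬p): every world accessible from a that forces ¬p (namely b) also forces p → ¬p.
Since the root a forces ¬p → (p → ¬p) and forcing is persistent (monotone upward), every world forces it.

Yes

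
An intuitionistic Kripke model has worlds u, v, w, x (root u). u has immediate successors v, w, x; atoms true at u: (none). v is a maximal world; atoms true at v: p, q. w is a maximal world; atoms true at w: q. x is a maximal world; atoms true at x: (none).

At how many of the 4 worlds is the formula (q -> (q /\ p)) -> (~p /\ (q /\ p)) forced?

u: does not force it — u ||-/- (q -> (q /\ p)) -> (~p /\ (q /\ p)): at the accessible world v, v ||- q -> (q /\ p) but v ||-/- ~p /\ (q /\ p).
v: does not force it — v ||-/- (q -> (q /\ p)) -> (~p /\ (q /\ p)): already at v itself, v ||- q -> (q /\ p) but v ||-/- ~p /\ (q /\ p).
w: forces it.
x: does not force it.
Worlds forcing the formula: {w}.

1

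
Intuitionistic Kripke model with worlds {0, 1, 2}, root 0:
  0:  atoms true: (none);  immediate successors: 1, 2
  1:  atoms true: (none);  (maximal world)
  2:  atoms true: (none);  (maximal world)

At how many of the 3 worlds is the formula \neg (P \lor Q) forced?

3

0: forces it.
1: forces it.
2: forces it.
Worlds forcing the formula: {0, 1, 2}.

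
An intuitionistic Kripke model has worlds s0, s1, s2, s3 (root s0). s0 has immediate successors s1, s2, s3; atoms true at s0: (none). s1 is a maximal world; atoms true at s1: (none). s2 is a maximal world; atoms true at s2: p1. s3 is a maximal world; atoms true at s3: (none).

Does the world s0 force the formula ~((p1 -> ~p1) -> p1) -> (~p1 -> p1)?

s0 ||-/- ~((p1 -> ~p1) -> p1) -> (~p1 -> p1): at the accessible world s1, s1 ||- ~((p1 -> ~p1) -> p1) but s1 ||-/- ~p1 -> p1.
s1 ||-/- ~p1 -> p1: already at s1 itself, s1 ||- ~p1 but s1 ||-/- p1.
s1 lacks atom p1, so s1 ||-/- p1.

No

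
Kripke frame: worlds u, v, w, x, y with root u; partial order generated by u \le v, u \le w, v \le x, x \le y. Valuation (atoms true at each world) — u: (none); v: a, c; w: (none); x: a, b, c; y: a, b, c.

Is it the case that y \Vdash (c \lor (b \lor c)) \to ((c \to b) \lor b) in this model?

Yes

y \Vdash (c \lor (b \lor c)) \to ((c \to b) \lor b): every world accessible from y that forces c \lor (b \lor c) (namely y) also forces (c \to b) \lor b.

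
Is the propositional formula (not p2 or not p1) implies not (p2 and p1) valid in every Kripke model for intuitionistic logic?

This is a constructively valid De Morgan direction (disjunction of negations to negated conjunction), which is intuitionistically derivable.
If not p2 holds at a world then no accessible world forces p2, hence none forces p2 and p1; likewise for not p1.

Yes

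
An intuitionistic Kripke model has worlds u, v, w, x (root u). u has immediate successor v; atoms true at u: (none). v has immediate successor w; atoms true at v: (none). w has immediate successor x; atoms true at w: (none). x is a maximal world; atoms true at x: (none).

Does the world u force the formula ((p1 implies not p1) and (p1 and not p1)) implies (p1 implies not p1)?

u forces ((p1 implies not p1) and (p1 and not p1)) implies (p1 implies not p1) vacuously: no world accessible from u forces the antecedent (p1 implies not p1) and (p1 and not p1).

Yes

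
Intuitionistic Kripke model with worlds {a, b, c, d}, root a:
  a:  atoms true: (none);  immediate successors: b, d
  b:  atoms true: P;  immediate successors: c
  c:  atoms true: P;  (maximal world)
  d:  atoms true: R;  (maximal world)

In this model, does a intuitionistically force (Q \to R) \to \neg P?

No

a \nVdash (Q \to R) \to \neg P: already at a itself, a \Vdash Q \to R but a \nVdash \neg P.
a \nVdash \neg P since b is accessible from a and b \Vdash P.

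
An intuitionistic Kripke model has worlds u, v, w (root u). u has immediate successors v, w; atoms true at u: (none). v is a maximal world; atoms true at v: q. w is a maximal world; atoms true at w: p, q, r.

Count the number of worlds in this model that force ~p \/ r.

u: does not force it — u ||-/- ~p \/ r: neither disjunct is forced at u.
v: forces it.
w: forces it.
Worlds forcing the formula: {v, w}.

2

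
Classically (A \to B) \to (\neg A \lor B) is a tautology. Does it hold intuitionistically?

No

This is the material-implication-as-disjunction principle, which is not intuitionistically valid.
A Kripke countermodel: worlds s0, s1; order generated by s0 \le s1; atoms true at each world — s0:{}; s1:{A,B}.
s0 \nVdash (A \to B) \to (\neg A \lor B): already at s0 itself, s0 \Vdash A \to B but s0 \nVdash \neg A \lor B.
s0 \nVdash \neg A \lor B: neither disjunct is forced at s0.
s0 \nVdash \neg A since s1 is accessible from s0 and s1 \Vdash A.
So the root s0 does not force the formula.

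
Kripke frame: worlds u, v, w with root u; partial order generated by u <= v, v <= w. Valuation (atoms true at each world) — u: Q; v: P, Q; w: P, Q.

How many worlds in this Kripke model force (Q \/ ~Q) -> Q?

u: forces it.
v: forces it.
w: forces it.
Worlds forcing the formula: {u, v, w}.

3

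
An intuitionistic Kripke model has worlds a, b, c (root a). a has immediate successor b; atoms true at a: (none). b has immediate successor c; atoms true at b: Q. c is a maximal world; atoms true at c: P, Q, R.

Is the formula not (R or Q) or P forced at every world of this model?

No

Not every world: a does not force not (R or Q) or P.
a does not force not (R or Q) or P: neither disjunct is forced at a.
a does not force not (R or Q) since b is accessible from a and b forces R or Q.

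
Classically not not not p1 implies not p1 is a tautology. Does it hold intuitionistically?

This is triple-negation reduction, which is intuitionistically derivable.
Assume not not not p1 and suppose p1. Then not not p1 (double-negation introduction), contradicting not not not p1. So not p1.

Yes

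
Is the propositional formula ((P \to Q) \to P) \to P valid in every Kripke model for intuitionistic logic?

No

This is Peirce's law, which is not intuitionistically valid.
A Kripke countermodel: worlds u, v; order generated by u \le v; atoms true at each world — u:{}; v:{P}.
u \nVdash ((P \to Q) \to P) \to P: already at u itself, u \Vdash (P \to Q) \to P but u \nVdash P.
u lacks atom P, so u \nVdash P.
So the root u does not force the formula.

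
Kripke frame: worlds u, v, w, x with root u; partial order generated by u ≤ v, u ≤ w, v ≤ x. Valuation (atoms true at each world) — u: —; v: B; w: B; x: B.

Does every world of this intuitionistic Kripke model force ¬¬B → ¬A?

Yes

u ⊩ ¬¬B → ¬A: every world accessible from u that forces ¬¬B (namely u, v, w, x) also forces ¬A.
Since the root u forces ¬¬B → ¬A and forcing is persistent (monotone upward), every world forces it.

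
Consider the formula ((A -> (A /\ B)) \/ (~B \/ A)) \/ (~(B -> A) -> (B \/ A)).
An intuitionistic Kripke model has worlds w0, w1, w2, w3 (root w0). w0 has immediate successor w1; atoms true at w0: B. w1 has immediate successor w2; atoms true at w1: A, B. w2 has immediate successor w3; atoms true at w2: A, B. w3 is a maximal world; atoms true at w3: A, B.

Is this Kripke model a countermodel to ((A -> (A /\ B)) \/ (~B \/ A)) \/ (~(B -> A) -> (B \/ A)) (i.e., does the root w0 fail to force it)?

No

w0 ||- ((A -> (A /\ B)) \/ (~B \/ A)) \/ (~(B -> A) -> (B \/ A)) via the disjunct (A -> (A /\ B)) \/ (~B \/ A).
So the root w0 forces ((A -> (A /\ B)) \/ (~B \/ A)) \/ (~(B -> A) -> (B \/ A)); the model is not a countermodel.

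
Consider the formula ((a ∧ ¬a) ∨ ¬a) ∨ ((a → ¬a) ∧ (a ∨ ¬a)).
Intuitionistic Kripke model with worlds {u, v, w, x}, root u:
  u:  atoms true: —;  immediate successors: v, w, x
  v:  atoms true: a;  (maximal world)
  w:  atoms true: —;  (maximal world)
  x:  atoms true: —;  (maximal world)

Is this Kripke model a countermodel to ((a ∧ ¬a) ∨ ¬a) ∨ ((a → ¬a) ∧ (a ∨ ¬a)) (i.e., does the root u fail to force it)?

Yes

u ⊮ ((a ∧ ¬a) ∨ ¬a) ∨ ((a → ¬a) ∧ (a ∨ ¬a)): neither disjunct is forced at u.
u ⊮ (a ∧ ¬a) ∨ ¬a: neither disjunct is forced at u.
u ⊮ a ∧ ¬a since u fails a.
So the root u does not force ((a ∧ ¬a) ∨ ¬a) ∨ ((a → ¬a) ∧ (a ∨ ¬a)); the model is a countermodel.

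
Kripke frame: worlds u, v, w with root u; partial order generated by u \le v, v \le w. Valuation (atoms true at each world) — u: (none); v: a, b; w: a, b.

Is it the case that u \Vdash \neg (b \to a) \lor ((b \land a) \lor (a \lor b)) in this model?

u \nVdash \neg (b \to a) \lor ((b \land a) \lor (a \lor b)): neither disjunct is forced at u.
u \nVdash \neg (b \to a) since u is accessible from u and u \Vdash b \to a.
u \Vdash b \to a: every world accessible from u that forces b (namely v, w) also forces a.

No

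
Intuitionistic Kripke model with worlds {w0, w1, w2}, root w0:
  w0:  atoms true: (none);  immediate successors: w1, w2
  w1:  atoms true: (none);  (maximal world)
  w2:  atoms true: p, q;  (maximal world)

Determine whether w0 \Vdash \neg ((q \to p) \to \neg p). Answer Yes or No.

No

w0 \nVdash \neg ((q \to p) \to \neg p) since w1 is accessible from w0 and w1 \Vdash (q \to p) \to \neg p.
w1 \Vdash (q \to p) \to \neg p: every world accessible from w1 that forces q \to p (namely w1) also forces \neg p.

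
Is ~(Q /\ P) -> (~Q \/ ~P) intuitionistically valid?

No

This is the constructively invalid direction of De Morgan's law for conjunction, which is not intuitionistically valid.
A Kripke countermodel: worlds 0, 1, 2; order generated by 0 <= 1, 0 <= 2; atoms true at each world — 0:{}; 1:{Q}; 2:{P}.
0 ||-/- ~(Q /\ P) -> (~Q \/ ~P): already at 0 itself, 0 ||- ~(Q /\ P) but 0 ||-/- ~Q \/ ~P.
0 ||-/- ~Q \/ ~P: neither disjunct is forced at 0.
0 ||-/- ~Q since 1 is accessible from 0 and 1 ||- Q.
So the root 0 does not force the formula.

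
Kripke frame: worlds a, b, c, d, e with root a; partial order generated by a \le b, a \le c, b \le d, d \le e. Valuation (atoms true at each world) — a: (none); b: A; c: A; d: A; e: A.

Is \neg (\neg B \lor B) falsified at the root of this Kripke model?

Yes

a \nVdash \neg (\neg B \lor B) since a is accessible from a and a \Vdash \neg B \lor B.
a \Vdash \neg B \lor B via the disjunct \neg B.
So the root a does not force \neg (\neg B \lor B); the model is a countermodel.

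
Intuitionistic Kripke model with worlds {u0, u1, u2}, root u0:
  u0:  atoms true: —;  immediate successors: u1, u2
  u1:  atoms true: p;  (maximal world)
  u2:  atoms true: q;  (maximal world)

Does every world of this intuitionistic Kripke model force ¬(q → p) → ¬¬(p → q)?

u0 ⊩ ¬(q → p) → ¬¬(p → q): every world accessible from u0 that forces ¬(q → p) (namely u2) also forces ¬¬(p → q).
Since the root u0 forces ¬(q → p) → ¬¬(p → q) and forcing is persistent (monotone upward), every world forces it.

Yes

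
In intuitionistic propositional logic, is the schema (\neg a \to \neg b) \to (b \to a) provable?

No

This is the converse of contraposition, which is not intuitionistically valid.
A Kripke countermodel: worlds u0, u1; order generated by u0 \le u1; atoms true at each world — u0:{b}; u1:{a,b}.
u0 \nVdash (\neg a \to \neg b) \to (b \to a): already at u0 itself, u0 \Vdash \neg a \to \neg b but u0 \nVdash b \to a.
u0 \nVdash b \to a: already at u0 itself, u0 \Vdash b but u0 \nVdash a.
u0 lacks atom a, so u0 \nVdash a.
So the root u0 does not force the formula.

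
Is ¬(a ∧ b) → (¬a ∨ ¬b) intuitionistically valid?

No

This is the constructively invalid direction of De Morgan's law for conjunction, which is not intuitionistically valid.
A Kripke countermodel: worlds 0, 1, 2; order generated by 0 ≤ 1, 0 ≤ 2; atoms true at each world — 0:{}; 1:{a}; 2:{b}.
0 ⊮ ¬(a ∧ b) → (¬a ∨ ¬b): already at 0 itself, 0 ⊩ ¬(a ∧ b) but 0 ⊮ ¬a ∨ ¬b.
0 ⊮ ¬a ∨ ¬b: neither disjunct is forced at 0.
0 ⊮ ¬a since 1 is accessible from 0 and 1 ⊩ a.
So the root 0 does not force the formula.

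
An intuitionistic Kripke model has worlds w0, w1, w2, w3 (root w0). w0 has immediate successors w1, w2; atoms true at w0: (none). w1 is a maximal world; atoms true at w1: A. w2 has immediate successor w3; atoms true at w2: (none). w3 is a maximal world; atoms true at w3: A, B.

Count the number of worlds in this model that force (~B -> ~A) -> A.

w0: does not force it — w0 ||-/- (~B -> ~A) -> A: at the accessible world w2, w2 ||- ~B -> ~A but w2 ||-/- A.
w1: forces it.
w2: does not force it — w2 ||-/- (~B -> ~A) -> A: already at w2 itself, w2 ||- ~B -> ~A but w2 ||-/- A.
w3: forces it.
Worlds forcing the formula: {w1, w3}.

2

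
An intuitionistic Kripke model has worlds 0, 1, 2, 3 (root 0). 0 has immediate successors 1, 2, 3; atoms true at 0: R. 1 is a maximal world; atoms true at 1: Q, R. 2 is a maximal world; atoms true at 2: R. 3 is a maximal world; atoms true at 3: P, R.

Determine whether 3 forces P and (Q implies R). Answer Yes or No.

3 forces P and (Q implies R) since 3 forces both conjuncts.

Yes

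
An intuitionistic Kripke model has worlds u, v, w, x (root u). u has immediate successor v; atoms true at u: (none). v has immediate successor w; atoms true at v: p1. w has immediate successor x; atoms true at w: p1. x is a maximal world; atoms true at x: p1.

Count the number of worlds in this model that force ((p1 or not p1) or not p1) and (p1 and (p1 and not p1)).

u: does not force it — u does not force ((p1 or not p1) or not p1) and (p1 and (p1 and not p1)) since u fails (p1 or not p1) or not p1.
v: does not force it — v does not force ((p1 or not p1) or not p1) and (p1 and (p1 and not p1)) since v fails p1 and (p1 and not p1).
w: does not force it.
x: does not force it.
Worlds forcing the formula: { }.

0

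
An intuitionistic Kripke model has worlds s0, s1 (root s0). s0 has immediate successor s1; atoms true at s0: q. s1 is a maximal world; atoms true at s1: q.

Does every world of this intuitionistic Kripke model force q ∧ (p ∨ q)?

s0 ⊩ q ∧ (p ∨ q) since s0 forces both conjuncts.
Since the root s0 forces q ∧ (p ∨ q) and forcing is persistent (monotone upward), every world forces it.

Yes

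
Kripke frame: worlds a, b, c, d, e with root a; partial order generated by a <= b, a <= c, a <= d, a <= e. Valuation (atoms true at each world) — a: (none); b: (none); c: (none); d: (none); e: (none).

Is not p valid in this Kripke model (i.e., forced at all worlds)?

Yes

a forces not p: no world accessible from a forces p.
Since the root a forces not p and forcing is persistent (monotone upward), every world forces it.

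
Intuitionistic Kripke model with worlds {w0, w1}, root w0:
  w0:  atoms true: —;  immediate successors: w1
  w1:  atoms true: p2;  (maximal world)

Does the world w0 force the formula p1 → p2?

w0 ⊩ p1 → p2 vacuously: no world accessible from w0 forces the antecedent p1.

Yes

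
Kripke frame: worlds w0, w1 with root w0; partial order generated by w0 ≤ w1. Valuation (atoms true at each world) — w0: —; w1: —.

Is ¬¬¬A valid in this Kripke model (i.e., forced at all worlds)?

w0 ⊩ ¬¬¬A: no world accessible from w0 forces ¬¬A.
Since the root w0 forces ¬¬¬A and forcing is persistent (monotone upward), every world forces it.

Yes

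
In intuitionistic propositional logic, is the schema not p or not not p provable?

No

This is the weak law of excluded middle, which is not intuitionistically valid.
A Kripke countermodel: worlds a, b, c; order generated by a <= b, a <= c; atoms true at each world — a:{}; b:{p}; c:{}.
a does not force not p or not not p: neither disjunct is forced at a.
a does not force not p since b is accessible from a and b forces p.
So the root a does not force the formula.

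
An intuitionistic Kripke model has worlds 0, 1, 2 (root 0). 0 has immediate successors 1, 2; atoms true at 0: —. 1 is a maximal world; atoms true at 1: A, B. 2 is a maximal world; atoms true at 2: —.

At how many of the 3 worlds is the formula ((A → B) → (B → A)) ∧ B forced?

0: does not force it — 0 ⊮ ((A → B) → (B → A)) ∧ B since 0 fails B.
1: forces it.
2: does not force it — 2 ⊮ ((A → B) → (B → A)) ∧ B since 2 fails B.
Worlds forcing the formula: {1}.

1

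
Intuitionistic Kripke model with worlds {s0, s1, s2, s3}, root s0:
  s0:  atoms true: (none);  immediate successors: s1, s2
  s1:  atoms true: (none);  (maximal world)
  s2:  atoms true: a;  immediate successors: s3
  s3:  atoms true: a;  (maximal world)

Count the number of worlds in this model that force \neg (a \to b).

s0: does not force it — s0 \nVdash \neg (a \to b) since s1 is accessible from s0 and s1 \Vdash a \to b.
s1: does not force it — s1 \nVdash \neg (a \to b) since s1 is accessible from s1 and s1 \Vdash a \to b.
s2: forces it.
s3: forces it.
Worlds forcing the formula: {s2, s3}.

2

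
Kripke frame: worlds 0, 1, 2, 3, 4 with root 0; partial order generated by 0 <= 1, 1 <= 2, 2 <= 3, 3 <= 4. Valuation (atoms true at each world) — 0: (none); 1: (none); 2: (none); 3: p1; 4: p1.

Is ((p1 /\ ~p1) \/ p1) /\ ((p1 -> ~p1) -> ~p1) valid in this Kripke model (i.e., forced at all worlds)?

No

Not every world: 0 ||-/- ((p1 /\ ~p1) \/ p1) /\ ((p1 -> ~p1) -> ~p1).
0 ||-/- ((p1 /\ ~p1) \/ p1) /\ ((p1 -> ~p1) -> ~p1) since 0 fails (p1 /\ ~p1) \/ p1.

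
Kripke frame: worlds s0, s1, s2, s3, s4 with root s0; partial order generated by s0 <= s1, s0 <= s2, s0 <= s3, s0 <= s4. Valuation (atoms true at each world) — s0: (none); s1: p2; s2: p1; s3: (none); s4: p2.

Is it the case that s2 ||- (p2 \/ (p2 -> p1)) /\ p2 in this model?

No

s2 ||-/- (p2 \/ (p2 -> p1)) /\ p2 since s2 fails p2.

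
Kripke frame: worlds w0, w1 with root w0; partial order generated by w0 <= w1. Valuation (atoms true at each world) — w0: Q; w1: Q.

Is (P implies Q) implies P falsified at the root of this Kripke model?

w0 does not force (P implies Q) implies P: already at w0 itself, w0 forces P implies Q but w0 does not force P.
w0 lacks atom P, so w0 does not force P.
So the root w0 does not force (P implies Q) implies P; the model is a countermodel.

Yes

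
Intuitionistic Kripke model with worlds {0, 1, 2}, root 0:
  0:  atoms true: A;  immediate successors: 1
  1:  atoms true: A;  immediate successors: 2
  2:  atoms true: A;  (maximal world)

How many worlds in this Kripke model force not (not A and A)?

3

0: forces it.
1: forces it.
2: forces it.
Worlds forcing the formula: {0, 1, 2}.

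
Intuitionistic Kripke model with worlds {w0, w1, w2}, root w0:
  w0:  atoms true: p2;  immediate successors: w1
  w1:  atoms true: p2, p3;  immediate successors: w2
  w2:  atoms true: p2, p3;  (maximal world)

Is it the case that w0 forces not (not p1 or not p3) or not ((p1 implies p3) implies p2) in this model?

w0 does not force not (not p1 or not p3) or not ((p1 implies p3) implies p2): neither disjunct is forced at w0.
w0 does not force not (not p1 or not p3) since w0 is accessible from w0 and w0 forces not p1 or not p3.
w0 forces not p1 or not p3 via the disjunct not p1.

No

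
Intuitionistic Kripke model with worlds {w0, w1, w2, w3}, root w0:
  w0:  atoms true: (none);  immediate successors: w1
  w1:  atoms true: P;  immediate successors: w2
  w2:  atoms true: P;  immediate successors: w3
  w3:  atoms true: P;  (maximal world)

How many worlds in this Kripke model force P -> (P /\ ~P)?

0

w0: does not force it — w0 ||-/- P -> (P /\ ~P): at the accessible world w1, w1 ||- P but w1 ||-/- P /\ ~P.
w1: does not force it — w1 ||-/- P -> (P /\ ~P): already at w1 itself, w1 ||- P but w1 ||-/- P /\ ~P.
w2: does not force it — w2 ||-/- P -> (P /\ ~P): already at w2 itself, w2 ||- P but w2 ||-/- P /\ ~P.
w3: does not force it.
Worlds forcing the formula: { }.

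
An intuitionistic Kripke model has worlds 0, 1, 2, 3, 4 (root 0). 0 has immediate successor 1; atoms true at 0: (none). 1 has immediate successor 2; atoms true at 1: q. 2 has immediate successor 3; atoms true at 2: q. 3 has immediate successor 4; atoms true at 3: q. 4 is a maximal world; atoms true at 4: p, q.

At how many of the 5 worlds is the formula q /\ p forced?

0: does not force it — 0 ||-/- q /\ p since 0 fails q.
1: does not force it — 1 ||-/- q /\ p since 1 fails p.
2: does not force it.
3: does not force it.
4: forces it.
Worlds forcing the formula: {4}.

1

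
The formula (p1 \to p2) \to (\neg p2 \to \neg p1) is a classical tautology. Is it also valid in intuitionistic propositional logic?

Yes

This is the forward direction of contraposition, which is intuitionistically derivable.
Assume p1 \to p2 and \neg p2. If p1 held then p2 would follow, contradicting \neg p2; so \neg p1.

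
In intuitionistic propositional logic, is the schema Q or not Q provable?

No

This is the law of excluded middle, which is not intuitionistically valid.
A Kripke countermodel: worlds a, b; order generated by a <= b; atoms true at each world — a:{}; b:{Q}.
a does not force Q or not Q: neither disjunct is forced at a.
a lacks atom Q, so a does not force Q.
So the root a does not force the formula.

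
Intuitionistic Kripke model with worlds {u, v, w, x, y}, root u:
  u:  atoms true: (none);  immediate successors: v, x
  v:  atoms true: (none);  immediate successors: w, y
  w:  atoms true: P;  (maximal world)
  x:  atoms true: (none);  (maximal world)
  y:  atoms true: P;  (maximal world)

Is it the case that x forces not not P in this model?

x does not force not not P since x is accessible from x and x forces not P.
x forces not P: no world accessible from x forces P.

No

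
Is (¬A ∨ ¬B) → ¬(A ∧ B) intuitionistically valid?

This is a constructively valid De Morgan direction (disjunction of negations to negated conjunction), which is intuitionistically derivable.
If ¬A holds at a world then no accessible world forces A, hence none forces A ∧ B; likewise for ¬B.

Yes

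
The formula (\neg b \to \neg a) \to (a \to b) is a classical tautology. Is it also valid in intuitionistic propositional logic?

This is the converse of contraposition, which is not intuitionistically valid.
A Kripke countermodel: worlds u0, u1; order generated by u0 \le u1; atoms true at each world — u0:{a}; u1:{a,b}.
u0 \nVdash (\neg b \to \neg a) \to (a \to b): already at u0 itself, u0 \Vdash \neg b \to \neg a but u0 \nVdash a \to b.
u0 \nVdash a \to b: already at u0 itself, u0 \Vdash a but u0 \nVdash b.
u0 lacks atom b, so u0 \nVdash b.
So the root u0 does not force the formula.

No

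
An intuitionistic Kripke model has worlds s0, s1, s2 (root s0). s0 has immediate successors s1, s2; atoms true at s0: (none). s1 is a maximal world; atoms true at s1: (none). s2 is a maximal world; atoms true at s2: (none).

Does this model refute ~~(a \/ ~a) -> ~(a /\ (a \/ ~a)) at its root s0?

No

s0 ||- ~~(a \/ ~a) -> ~(a /\ (a \/ ~a)): every world accessible from s0 that forces ~~(a \/ ~a) (namely s0, s1, s2) also forces ~(a /\ (a \/ ~a)).
So the root s0 forces ~~(a \/ ~a) -> ~(a /\ (a \/ ~a)); the model is not a countermodel.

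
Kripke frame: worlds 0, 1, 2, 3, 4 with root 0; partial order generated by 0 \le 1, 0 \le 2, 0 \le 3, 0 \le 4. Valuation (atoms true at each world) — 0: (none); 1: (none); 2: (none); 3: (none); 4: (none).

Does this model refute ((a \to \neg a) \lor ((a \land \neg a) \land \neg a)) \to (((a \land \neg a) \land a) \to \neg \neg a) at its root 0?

No

0 \Vdash ((a \to \neg a) \lor ((a \land \neg a) \land \neg a)) \to (((a \land \neg a) \land a) \to \neg \neg a): every world accessible from 0 that forces (a \to \neg a) \lor ((a \land \neg a) \land \neg a) (namely 0, 1, 2, 3, 4) also forces ((a \land \neg a) \land a) \to \neg \neg a.
So the root 0 forces ((a \to \neg a) \lor ((a \land \neg a) \land \neg a)) \to (((a \land \neg a) \land a) \to \neg \neg a); the model is not a countermodel.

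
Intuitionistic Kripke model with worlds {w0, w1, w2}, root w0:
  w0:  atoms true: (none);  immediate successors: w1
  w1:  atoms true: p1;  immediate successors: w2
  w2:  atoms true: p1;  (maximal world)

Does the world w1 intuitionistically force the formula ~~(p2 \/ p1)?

Yes

w1 ||- ~~(p2 \/ p1): no world accessible from w1 forces ~(p2 \/ p1).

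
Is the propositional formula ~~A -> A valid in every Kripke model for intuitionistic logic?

This is double-negation elimination, which is not intuitionistically valid.
A Kripke countermodel: worlds u0, u1; order generated by u0 <= u1; atoms true at each world — u0:{}; u1:{A}.
u0 ||-/- ~~A -> A: already at u0 itself, u0 ||- ~~A but u0 ||-/- A.
u0 lacks atom A, so u0 ||-/- A.
So the root u0 does not force the formula.

No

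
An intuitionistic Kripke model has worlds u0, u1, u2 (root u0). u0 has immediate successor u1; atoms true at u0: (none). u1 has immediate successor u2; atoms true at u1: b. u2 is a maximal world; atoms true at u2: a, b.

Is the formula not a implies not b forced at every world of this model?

Yes

u0 forces not a implies not b vacuously: no world accessible from u0 forces the antecedent not a.
Since the root u0 forces not a implies not b and forcing is persistent (monotone upward), every world forces it.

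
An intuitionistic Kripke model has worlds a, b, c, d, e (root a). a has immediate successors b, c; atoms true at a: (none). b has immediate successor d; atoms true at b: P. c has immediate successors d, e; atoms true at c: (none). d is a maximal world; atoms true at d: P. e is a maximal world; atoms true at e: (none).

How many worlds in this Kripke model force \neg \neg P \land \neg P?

a: does not force it — a \nVdash \neg \neg P \land \neg P since a fails \neg \neg P.
b: does not force it — b \nVdash \neg \neg P \land \neg P since b fails \neg P.
c: does not force it — c \nVdash \neg \neg P \land \neg P since c fails \neg \neg P.
d: does not force it.
e: does not force it.
Worlds forcing the formula: { }.

0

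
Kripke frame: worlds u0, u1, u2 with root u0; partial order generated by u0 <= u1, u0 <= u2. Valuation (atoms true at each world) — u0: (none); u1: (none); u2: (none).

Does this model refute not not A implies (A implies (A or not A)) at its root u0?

No

u0 forces not not A implies (A implies (A or not A)) vacuously: no world accessible from u0 forces the antecedent not not A.
So the root u0 forces not not A implies (A implies (A or not A)); the model is not a countermodel.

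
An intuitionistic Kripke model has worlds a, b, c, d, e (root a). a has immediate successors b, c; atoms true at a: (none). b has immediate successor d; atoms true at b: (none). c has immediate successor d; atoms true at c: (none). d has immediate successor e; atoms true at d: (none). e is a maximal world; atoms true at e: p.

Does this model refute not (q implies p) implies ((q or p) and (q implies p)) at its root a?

a forces not (q implies p) implies ((q or p) and (q implies p)) vacuously: no world accessible from a forces the antecedent not (q implies p).
So the root a forces not (q implies p) implies ((q or p) and (q implies p)); the model is not a countermodel.

No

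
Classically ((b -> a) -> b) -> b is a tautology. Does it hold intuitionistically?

This is Peirce's law, which is not intuitionistically valid.
A Kripke countermodel: worlds u, v; order generated by u <= v; atoms true at each world — u:{}; v:{b}.
u ||-/- ((b -> a) -> b) -> b: already at u itself, u ||- (b -> a) -> b but u ||-/- b.
u lacks atom b, so u ||-/- b.
So the root u does not force the formula.

No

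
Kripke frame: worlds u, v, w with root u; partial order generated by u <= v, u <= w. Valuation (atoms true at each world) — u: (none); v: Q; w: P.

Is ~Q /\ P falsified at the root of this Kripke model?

u ||-/- ~Q /\ P since u fails ~Q.
So the root u does not force ~Q /\ P; the model is a countermodel.

Yes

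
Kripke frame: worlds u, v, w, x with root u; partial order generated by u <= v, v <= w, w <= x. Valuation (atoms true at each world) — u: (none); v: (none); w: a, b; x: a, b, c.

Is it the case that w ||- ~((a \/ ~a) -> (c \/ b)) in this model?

w ||-/- ~((a \/ ~a) -> (c \/ b)) since w is accessible from w and w ||- (a \/ ~a) -> (c \/ b).
w ||- (a \/ ~a) -> (c \/ b): every world accessible from w that forces a \/ ~a (namely w, x) also forces c \/ b.

No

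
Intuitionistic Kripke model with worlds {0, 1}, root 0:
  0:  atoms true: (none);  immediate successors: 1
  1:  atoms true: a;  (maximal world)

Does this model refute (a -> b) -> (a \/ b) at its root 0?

No

0 ||- (a -> b) -> (a \/ b) vacuously: no world accessible from 0 forces the antecedent a -> b.
So the root 0 forces (a -> b) -> (a \/ b); the model is not a countermodel.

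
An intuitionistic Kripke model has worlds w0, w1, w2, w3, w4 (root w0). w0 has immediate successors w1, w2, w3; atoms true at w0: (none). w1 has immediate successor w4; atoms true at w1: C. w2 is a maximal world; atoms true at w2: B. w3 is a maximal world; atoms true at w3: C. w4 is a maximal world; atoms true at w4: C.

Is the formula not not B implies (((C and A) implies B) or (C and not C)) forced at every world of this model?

w0 forces not not B implies (((C and A) implies B) or (C and not C)): every world accessible from w0 that forces not not B (namely w2) also forces ((C and A) implies B) or (C and not C).
Since the root w0 forces not not B implies (((C and A) implies B) or (C and not C)) and forcing is persistent (monotone upward), every world forces it.

Yes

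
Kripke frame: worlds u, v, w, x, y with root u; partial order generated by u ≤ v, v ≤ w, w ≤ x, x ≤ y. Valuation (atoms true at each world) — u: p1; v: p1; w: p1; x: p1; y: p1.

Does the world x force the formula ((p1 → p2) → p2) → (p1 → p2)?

No

x ⊮ ((p1 → p2) → p2) → (p1 → p2): already at x itself, x ⊩ (p1 → p2) → p2 but x ⊮ p1 → p2.
x ⊮ p1 → p2: already at x itself, x ⊩ p1 but x ⊮ p2.
x lacks atom p2, so x ⊮ p2.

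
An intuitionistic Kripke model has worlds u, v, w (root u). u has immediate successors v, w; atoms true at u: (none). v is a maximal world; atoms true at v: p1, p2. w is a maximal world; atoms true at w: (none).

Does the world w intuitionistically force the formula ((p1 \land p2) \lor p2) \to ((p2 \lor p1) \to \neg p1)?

Yes

w \Vdash ((p1 \land p2) \lor p2) \to ((p2 \lor p1) \to \neg p1) vacuously: no world accessible from w forces the antecedent (p1 \land p2) \lor p2.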